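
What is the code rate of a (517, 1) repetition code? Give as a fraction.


Rate = k/n = 1/517

1/517


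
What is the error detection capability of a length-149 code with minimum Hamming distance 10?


Detection capability = d_min - 1 = 10 - 1 = 9

9 errors


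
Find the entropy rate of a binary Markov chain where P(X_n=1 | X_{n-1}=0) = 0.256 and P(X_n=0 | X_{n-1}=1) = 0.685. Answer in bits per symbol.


Stationary distribution: pi_0 = p10/(p01+p10) = 0.7279, pi_1 = 0.2721. Entropy rate H' = pi_0*H(p01) + pi_1*H(p10) = 0.7279*0.8207 + 0.2721*0.8989 = 0.8419

0.8419 bits/symbol


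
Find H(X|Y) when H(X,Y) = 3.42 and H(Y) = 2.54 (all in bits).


H(X|Y) = H(X,Y) - H(Y) = 3.42 - 2.54 = 0.88

0.88 bits


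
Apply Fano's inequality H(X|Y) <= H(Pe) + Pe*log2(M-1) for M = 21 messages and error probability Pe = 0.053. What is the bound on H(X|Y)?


H(Pe) = -Pe*log2(Pe) - (1-Pe)*log2(1-Pe) = -0.053*log2(0.053) - 0.947*log2(0.947) = 0.224607 + 0.074400 = 0.299. Pe*log2(M-1) = 0.053*log2(20) = 0.229062. Bound = H(Pe) + Pe*log2(M-1) = 0.224607 + 0.074400 + 0.229062 = 0.5281

0.5281 bits


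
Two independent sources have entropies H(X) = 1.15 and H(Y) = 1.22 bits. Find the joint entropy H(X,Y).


For independent variables, H(X,Y) = H(X) + H(Y) = 1.15 + 1.22 = 2.37

2.37 bits


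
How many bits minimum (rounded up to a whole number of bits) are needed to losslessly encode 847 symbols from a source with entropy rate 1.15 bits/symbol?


Minimum bits >= n * H = 847 * 1.15 = 974.05, rounded up to a whole number of bits = 975

975 bits


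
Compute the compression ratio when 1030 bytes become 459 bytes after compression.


Ratio = original / compressed = 1030 / 459 = 2.244

2.244


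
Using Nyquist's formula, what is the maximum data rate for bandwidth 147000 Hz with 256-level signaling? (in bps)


Rate = 2 * B * log2(M) = 2 * 147000 * 8.0 = 2352000.0

2352000.0 bps


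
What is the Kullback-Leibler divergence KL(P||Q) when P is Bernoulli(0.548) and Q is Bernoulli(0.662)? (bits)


KL = p*log2(p/q) + (1-p)*log2((1-p)/(1-q)) = 0.548*log2(0.548/0.662) + 0.452*log2(0.452/0.338) = 0.0401

0.0401 bits


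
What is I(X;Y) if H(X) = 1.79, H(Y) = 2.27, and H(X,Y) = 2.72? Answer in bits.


I(X;Y) = H(X) + H(Y) - H(X,Y) = 1.79 + 2.27 - 2.72 = 1.34

1.34 bits


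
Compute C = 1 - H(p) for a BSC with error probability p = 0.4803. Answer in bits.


H(p) = -p*log2(p) - (1-p)*log2(1-p) = -0.4803*log2(0.4803) - 0.5197*log2(0.5197) = 0.508154 + 0.490726 = 0.9989. C = 1 - H(p) = 1 - 0.9989 = 0.0011

0.0011 bits


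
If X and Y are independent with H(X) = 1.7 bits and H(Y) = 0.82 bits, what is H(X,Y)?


For independent variables, H(X,Y) = H(X) + H(Y) = 1.7 + 0.82 = 2.52

2.52 bits


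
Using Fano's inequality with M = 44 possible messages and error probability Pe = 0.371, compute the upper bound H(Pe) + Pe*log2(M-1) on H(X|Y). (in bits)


H(Pe) = -Pe*log2(Pe) - (1-Pe)*log2(1-Pe) = -0.371*log2(0.371) - 0.629*log2(0.629) = 0.530719 + 0.420718 = 0.9514. Pe*log2(M-1) = 0.371*log2(43) = 2.013144. Bound = H(Pe) + Pe*log2(M-1) = 0.530719 + 0.420718 + 2.013144 = 2.9646

2.9646 bits


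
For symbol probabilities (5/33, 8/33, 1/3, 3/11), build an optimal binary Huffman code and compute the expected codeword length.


Huffman construction (repeatedly merge the two least-probable nodes; each merge adds 1 bit to every symbol beneath it): 5/33 + 8/33 = 13/33; 3/11 + 1/3 = 20/33; 13/33 + 20/33 = 1. Resulting codeword lengths (in the order the probabilities were given): (2, 2, 2, 2). L_avg = sum(p_i * l_i) = 5/33*2 + 8/33*2 + 1/3*2 + 3/11*2 = 2

2.0 bits


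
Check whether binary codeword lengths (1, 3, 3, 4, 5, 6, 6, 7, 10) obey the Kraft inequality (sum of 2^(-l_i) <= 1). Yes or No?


Kraft sum = sum(2^(-l_i)) = 0.8838, need <= 1. Result: satisfied (a binary prefix-free code with these lengths exists)

Yes


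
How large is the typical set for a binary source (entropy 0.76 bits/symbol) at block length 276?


log2|A_typical| = nH = 276 * 0.76 = 209.76, so |A_typical| ~ 2^209.76 = 1.393e+63

1.393e+63


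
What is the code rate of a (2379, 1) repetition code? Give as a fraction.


Rate = k/n = 1/2379

1/2379


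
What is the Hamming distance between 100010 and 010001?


Count differing positions: ^ ^ . . ^ ^ = 4 differences

4


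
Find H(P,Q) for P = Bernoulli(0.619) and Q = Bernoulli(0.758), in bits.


H(P,Q) = -p*log2(q) - (1-p)*log2(1-q). -0.619*log2(0.758) = 0.247433; -0.381*log2(0.242) = 0.779877. H(P,Q) = 0.247433 + 0.779877 = 1.0273

1.0273 bits


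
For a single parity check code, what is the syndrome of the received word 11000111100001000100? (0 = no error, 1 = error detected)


Syndrome = XOR of all bits = 1 XOR 1 XOR 0 XOR 0 XOR 0 XOR 1 XOR 1 XOR 1 XOR 1 XOR 0 XOR 0 XOR 0 XOR 0 XOR 1 XOR 0 XOR 0 XOR 0 XOR 1 XOR 0 XOR 0 = 0

0


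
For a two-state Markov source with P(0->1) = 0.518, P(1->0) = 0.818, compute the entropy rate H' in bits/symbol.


Stationary distribution: pi_0 = p10/(p01+p10) = 0.6123, pi_1 = 0.3877. Entropy rate H' = pi_0*H(p01) + pi_1*H(p10) = 0.6123*0.9991 + 0.3877*0.6844 = 0.8771

0.8771 bits/symbol


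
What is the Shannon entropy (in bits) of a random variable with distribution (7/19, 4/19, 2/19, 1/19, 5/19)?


H = -sum(p_i * log2(p_i)). Terms: -(7/19)*log2(7/19) = 0.530737; -(4/19)*log2(4/19) = 0.473248; -(2/19)*log2(2/19) = 0.341887; -(1/19)*log2(1/19) = 0.223575; -(5/19)*log2(5/19) = 0.506842. H = 0.530737 + 0.473248 + 0.341887 + 0.223575 + 0.506842 = 2.0763

2.0763 bits


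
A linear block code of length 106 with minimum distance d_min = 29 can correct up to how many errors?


Correction capability = floor((d-1)/2) = floor((29-1)/2) = 14

14 errors


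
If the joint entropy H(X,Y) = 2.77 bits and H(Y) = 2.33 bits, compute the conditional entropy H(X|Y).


H(X|Y) = H(X,Y) - H(Y) = 2.77 - 2.33 = 0.44

0.44 bits


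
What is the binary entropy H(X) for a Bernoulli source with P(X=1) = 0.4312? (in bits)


H = -p*log2(p) - (1-p)*log2(1-p). -0.4312*log2(0.4312) = 0.523292; -0.5688*log2(0.5688) = 0.463007. H = 0.523292 + 0.463007 = 0.9863

0.9863 bits


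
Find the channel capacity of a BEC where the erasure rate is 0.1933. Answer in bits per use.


C = 1 - epsilon = 1 - 0.1933 = 0.8067

0.8067 bits


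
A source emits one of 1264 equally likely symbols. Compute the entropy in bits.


H = log2(n) = log2(1264) = 10.3038

10.3038 bits


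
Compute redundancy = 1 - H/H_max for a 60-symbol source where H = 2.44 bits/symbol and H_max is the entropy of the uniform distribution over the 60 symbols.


H_max = log2(K) = log2(60) = 5.9069 bits/symbol. Redundancy = 1 - H/H_max = 1 - 2.44/5.9069 = 1 - 0.4131 = 0.5869

0.5869


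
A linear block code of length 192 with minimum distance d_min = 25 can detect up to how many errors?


Detection capability = d_min - 1 = 25 - 1 = 24

24 errors


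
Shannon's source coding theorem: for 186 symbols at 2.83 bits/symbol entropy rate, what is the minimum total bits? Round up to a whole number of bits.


Minimum bits >= n * H = 186 * 2.83 = 526.38, rounded up to a whole number of bits = 527

527 bits


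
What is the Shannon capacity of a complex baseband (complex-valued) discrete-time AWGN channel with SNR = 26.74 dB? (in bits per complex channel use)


SNR_linear = 10^(26.74/10) = 472.063; C = log2(1 + SNR_linear) = log2(1 + 472.063) = 8.8859

8.8859 bits/channel use


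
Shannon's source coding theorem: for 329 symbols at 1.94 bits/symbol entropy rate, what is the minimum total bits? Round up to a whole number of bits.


Minimum bits >= n * H = 329 * 1.94 = 638.26, rounded up to a whole number of bits = 639

639 bits


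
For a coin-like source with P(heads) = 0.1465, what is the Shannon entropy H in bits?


H = -p*log2(p) - (1-p)*log2(1-p). -0.1465*log2(0.1465) = 0.405956; -0.8535*log2(0.8535) = 0.195056. H = 0.405956 + 0.195056 = 0.601

0.601 bits


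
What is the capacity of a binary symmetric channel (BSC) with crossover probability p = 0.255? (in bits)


H(p) = -p*log2(p) - (1-p)*log2(1-p) = -0.255*log2(0.255) - 0.745*log2(0.745) = 0.502715 + 0.316392 = 0.8191. C = 1 - H(p) = 1 - 0.8191 = 0.1809

0.1809 bits


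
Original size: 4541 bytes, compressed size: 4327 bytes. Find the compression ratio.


Ratio = original / compressed = 4541 / 4327 = 1.0495

1.0495


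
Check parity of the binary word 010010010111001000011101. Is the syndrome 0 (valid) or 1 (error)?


Syndrome = XOR of all bits = 0 XOR 1 XOR 0 XOR 0 XOR 1 XOR 0 XOR 0 XOR 1 XOR 0 XOR 1 XOR 1 XOR 1 XOR 0 XOR 0 XOR 1 XOR 0 XOR 0 XOR 0 XOR 0 XOR 1 XOR 1 XOR 1 XOR 0 XOR 1 = 1

1


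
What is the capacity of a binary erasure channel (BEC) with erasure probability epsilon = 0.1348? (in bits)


C = 1 - epsilon = 1 - 0.1348 = 0.8652

0.8652 bits


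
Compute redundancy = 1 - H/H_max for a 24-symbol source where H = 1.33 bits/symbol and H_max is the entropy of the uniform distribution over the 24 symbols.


H_max = log2(K) = log2(24) = 4.585 bits/symbol. Redundancy = 1 - H/H_max = 1 - 1.33/4.585 = 1 - 0.2901 = 0.7099

0.7099


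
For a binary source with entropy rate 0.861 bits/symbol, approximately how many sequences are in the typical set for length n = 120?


log2|A_typical| = nH = 120 * 0.861 = 103.32, so |A_typical| ~ 2^103.32 = 1.266e+31

1.266e+31


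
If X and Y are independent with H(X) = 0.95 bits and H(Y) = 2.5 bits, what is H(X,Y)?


For independent variables, H(X,Y) = H(X) + H(Y) = 0.95 + 2.5 = 3.45

3.45 bits


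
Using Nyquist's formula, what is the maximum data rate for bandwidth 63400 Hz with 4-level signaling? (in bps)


Rate = 2 * B * log2(M) = 2 * 63400 * 2.0 = 253600.0

253600.0 bps


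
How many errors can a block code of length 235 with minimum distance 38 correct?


Correction capability = floor((d-1)/2) = floor((38-1)/2) = 18

18 errors


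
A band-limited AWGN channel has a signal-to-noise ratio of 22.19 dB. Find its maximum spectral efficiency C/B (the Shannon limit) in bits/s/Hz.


SNR_linear = 10^(22.19/10) = 165.577; C/B = log2(1 + SNR_linear) = log2(1 + 165.577) = 7.38

7.38 bits/s/Hz


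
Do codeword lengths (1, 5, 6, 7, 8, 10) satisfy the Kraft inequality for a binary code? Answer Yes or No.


Kraft sum = sum(2^(-l_i)) = 0.5596, need <= 1. Result: satisfied (a binary prefix-free code with these lengths exists)

Yes


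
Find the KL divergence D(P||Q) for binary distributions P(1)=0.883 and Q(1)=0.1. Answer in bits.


KL = p*log2(p/q) + (1-p)*log2((1-p)/(1-q)) = 0.883*log2(0.883/0.1) + 0.117*log2(0.117/0.9) = 2.4304

2.4304 bits


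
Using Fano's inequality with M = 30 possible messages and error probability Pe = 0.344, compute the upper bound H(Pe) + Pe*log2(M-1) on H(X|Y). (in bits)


H(Pe) = -Pe*log2(Pe) - (1-Pe)*log2(1-Pe) = -0.344*log2(0.344) - 0.656*log2(0.656) = 0.529595 + 0.399000 = 0.9286. Pe*log2(M-1) = 0.344*log2(29) = 1.671145. Bound = H(Pe) + Pe*log2(M-1) = 0.529595 + 0.399000 + 1.671145 = 2.5997

2.5997 bits


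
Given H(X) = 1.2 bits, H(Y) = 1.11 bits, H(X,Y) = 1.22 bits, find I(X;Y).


I(X;Y) = H(X) + H(Y) - H(X,Y) = 1.2 + 1.11 - 1.22 = 1.09

1.09 bits


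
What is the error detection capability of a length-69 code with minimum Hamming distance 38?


Detection capability = d_min - 1 = 38 - 1 = 37

37 errors


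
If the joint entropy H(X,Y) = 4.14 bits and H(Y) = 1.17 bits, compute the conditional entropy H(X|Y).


H(X|Y) = H(X,Y) - H(Y) = 4.14 - 1.17 = 2.97

2.97 bits


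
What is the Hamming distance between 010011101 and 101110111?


Count differing positions: ^ ^ ^ ^ . ^ . ^ . = 6 differences

6


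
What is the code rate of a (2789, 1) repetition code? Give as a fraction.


Rate = k/n = 1/2789

1/2789


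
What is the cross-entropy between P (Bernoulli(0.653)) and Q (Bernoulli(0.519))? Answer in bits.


H(P,Q) = -p*log2(q) - (1-p)*log2(1-q). -0.653*log2(0.519) = 0.617864; -0.347*log2(0.481) = 0.366394. H(P,Q) = 0.617864 + 0.366394 = 0.9843

0.9843 bits


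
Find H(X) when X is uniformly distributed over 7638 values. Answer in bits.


H = log2(n) = log2(7638) = 12.899

12.899 bits


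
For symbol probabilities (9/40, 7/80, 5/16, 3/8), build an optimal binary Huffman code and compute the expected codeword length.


Huffman construction (repeatedly merge the two least-probable nodes; each merge adds 1 bit to every symbol beneath it): 7/80 + 9/40 = 5/16; 5/16 + 5/16 = 5/8; 3/8 + 5/8 = 1. Resulting codeword lengths (in the order the probabilities were given): (3, 3, 2, 1). L_avg = sum(p_i * l_i) = 9/40*3 + 7/80*3 + 5/16*2 + 3/8*1 = 31/16 = 1.9375

1.9375 bits


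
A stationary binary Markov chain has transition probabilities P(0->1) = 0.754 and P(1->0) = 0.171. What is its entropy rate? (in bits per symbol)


Stationary distribution: pi_0 = p10/(p01+p10) = 0.1849, pi_1 = 0.8151. Entropy rate H' = pi_0*H(p01) + pi_1*H(p10) = 0.1849*0.8049 + 0.8151*0.66 = 0.6868

0.6868 bits/symbol


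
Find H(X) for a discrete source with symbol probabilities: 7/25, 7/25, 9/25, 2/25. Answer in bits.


H = -sum(p_i * log2(p_i)). Terms: -(7/25)*log2(7/25) = 0.514220; -(7/25)*log2(7/25) = 0.514220; -(9/25)*log2(9/25) = 0.530615; -(2/25)*log2(2/25) = 0.291508. H = 0.514220 + 0.514220 + 0.530615 + 0.291508 = 1.8506

1.8506 bits


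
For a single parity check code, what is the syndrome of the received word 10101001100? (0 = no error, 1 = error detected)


Syndrome = XOR of all bits = 1 XOR 0 XOR 1 XOR 0 XOR 1 XOR 0 XOR 0 XOR 1 XOR 1 XOR 0 XOR 0 = 1

1


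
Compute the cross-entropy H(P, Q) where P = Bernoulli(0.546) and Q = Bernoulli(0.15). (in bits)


H(P,Q) = -p*log2(q) - (1-p)*log2(1-q). -0.546*log2(0.15) = 1.494383; -0.454*log2(0.85) = 0.106447. H(P,Q) = 1.494383 + 0.106447 = 1.6008

1.6008 bits


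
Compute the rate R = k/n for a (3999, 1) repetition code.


Rate = k/n = 1/3999

1/3999


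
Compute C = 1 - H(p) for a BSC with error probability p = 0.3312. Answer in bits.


H(p) = -p*log2(p) - (1-p)*log2(1-p) = -0.3312*log2(0.3312) - 0.6688*log2(0.6688) = 0.528007 + 0.388140 = 0.9161. C = 1 - H(p) = 1 - 0.9161 = 0.0839

0.0839 bits


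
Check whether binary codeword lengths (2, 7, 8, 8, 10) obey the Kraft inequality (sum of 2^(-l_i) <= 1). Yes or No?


Kraft sum = sum(2^(-l_i)) = 0.2666, need <= 1. Result: satisfied (a binary prefix-free code with these lengths exists)

Yes


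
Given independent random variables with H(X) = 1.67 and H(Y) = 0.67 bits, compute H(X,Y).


For independent variables, H(X,Y) = H(X) + H(Y) = 1.67 + 0.67 = 2.34

2.34 bits


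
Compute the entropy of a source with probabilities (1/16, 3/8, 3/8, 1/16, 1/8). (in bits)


H = -sum(p_i * log2(p_i)). Terms: -(1/16)*log2(1/16) = 0.250000; -(3/8)*log2(3/8) = 0.530639; -(3/8)*log2(3/8) = 0.530639; -(1/16)*log2(1/16) = 0.250000; -(1/8)*log2(1/8) = 0.375000. H = 0.250000 + 0.530639 + 0.530639 + 0.250000 + 0.375000 = 1.9363

1.9363 bits


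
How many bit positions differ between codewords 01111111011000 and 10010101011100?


Count differing positions: ^ ^ ^ . ^ . ^ . . . . ^ . . = 6 differences

6


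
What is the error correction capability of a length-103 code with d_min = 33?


Correction capability = floor((d-1)/2) = floor((33-1)/2) = 16

16 errors


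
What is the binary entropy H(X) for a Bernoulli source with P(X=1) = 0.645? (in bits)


H = -p*log2(p) - (1-p)*log2(1-p). -0.645*log2(0.645) = 0.408046; -0.355*log2(0.355) = 0.530409. H = 0.408046 + 0.530409 = 0.9385

0.9385 bits


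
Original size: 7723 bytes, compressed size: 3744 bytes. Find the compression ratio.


Ratio = original / compressed = 7723 / 3744 = 2.0628

2.0628


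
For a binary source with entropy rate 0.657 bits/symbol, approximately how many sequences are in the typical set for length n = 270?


log2|A_typical| = nH = 270 * 0.657 = 177.39, so |A_typical| ~ 2^177.39 = 2.510e+53

2.510e+53


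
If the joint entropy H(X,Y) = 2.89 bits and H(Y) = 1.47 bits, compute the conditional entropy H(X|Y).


H(X|Y) = H(X,Y) - H(Y) = 2.89 - 1.47 = 1.42

1.42 bits


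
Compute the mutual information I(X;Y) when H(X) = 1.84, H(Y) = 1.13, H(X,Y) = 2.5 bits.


I(X;Y) = H(X) + H(Y) - H(X,Y) = 1.84 + 1.13 - 2.5 = 0.47

0.47 bits


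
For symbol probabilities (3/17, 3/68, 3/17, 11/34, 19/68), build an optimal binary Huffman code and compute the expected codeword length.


Huffman construction (repeatedly merge the two least-probable nodes; each merge adds 1 bit to every symbol beneath it): 3/68 + 3/17 = 15/68; 3/17 + 15/68 = 27/68; 19/68 + 11/34 = 41/68; 27/68 + 41/68 = 1. Resulting codeword lengths (in the order the probabilities were given): (3, 3, 2, 2, 2). L_avg = sum(p_i * l_i) = 3/17*3 + 3/68*3 + 3/17*2 + 11/34*2 + 19/68*2 = 151/68 = 2.2206

2.2206 bits


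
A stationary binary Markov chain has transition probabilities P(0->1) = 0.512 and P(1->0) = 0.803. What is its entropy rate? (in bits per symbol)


Stationary distribution: pi_0 = p10/(p01+p10) = 0.6106, pi_1 = 0.3894. Entropy rate H' = pi_0*H(p01) + pi_1*H(p10) = 0.6106*0.9996 + 0.3894*0.7159 = 0.8891

0.8891 bits/symbol


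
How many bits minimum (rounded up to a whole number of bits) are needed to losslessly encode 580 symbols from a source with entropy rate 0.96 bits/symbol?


Minimum bits >= n * H = 580 * 0.96 = 556.8, rounded up to a whole number of bits = 557

557 bits


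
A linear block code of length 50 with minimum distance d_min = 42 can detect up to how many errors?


Detection capability = d_min - 1 = 42 - 1 = 41

41 errors


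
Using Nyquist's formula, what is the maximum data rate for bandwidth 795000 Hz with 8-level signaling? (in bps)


Rate = 2 * B * log2(M) = 2 * 795000 * 3.0 = 4770000.0

4770000.0 bps


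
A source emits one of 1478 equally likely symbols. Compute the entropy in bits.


H = log2(n) = log2(1478) = 10.5294

10.5294 bits


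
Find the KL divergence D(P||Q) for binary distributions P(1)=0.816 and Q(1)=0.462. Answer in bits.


KL = p*log2(p/q) + (1-p)*log2((1-p)/(1-q)) = 0.816*log2(0.816/0.462) + 0.184*log2(0.184/0.538) = 0.3849

0.3849 bits


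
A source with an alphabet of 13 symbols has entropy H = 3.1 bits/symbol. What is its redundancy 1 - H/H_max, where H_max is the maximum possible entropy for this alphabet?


H_max = log2(K) = log2(13) = 3.7004 bits/symbol. Redundancy = 1 - H/H_max = 1 - 3.1/3.7004 = 1 - 0.8377 = 0.1623

0.1623


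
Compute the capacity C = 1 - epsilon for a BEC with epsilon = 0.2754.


C = 1 - epsilon = 1 - 0.2754 = 0.7246

0.7246 bits


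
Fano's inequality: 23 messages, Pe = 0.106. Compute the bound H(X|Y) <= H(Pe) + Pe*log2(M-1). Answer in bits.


H(Pe) = -Pe*log2(Pe) - (1-Pe)*log2(1-Pe) = -0.106*log2(0.106) - 0.894*log2(0.894) = 0.343214 + 0.144518 = 0.4877. Pe*log2(M-1) = 0.106*log2(22) = 0.472700. Bound = H(Pe) + Pe*log2(M-1) = 0.343214 + 0.144518 + 0.472700 = 0.9604

0.9604 bits


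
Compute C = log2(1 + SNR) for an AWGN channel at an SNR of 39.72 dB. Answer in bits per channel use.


SNR_linear = 10^(39.72/10) = 9375.6201; C = log2(1 + SNR_linear) = log2(1 + 9375.6201) = 13.1949

13.1949 bits/channel use


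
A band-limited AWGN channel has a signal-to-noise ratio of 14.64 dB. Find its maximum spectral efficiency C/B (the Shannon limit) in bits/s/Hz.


SNR_linear = 10^(14.64/10) = 29.1072; C/B = log2(1 + SNR_linear) = log2(1 + 29.1072) = 4.912

4.912 bits/s/Hz


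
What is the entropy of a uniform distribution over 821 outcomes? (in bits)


H = log2(n) = log2(821) = 9.6812

9.6812 bits


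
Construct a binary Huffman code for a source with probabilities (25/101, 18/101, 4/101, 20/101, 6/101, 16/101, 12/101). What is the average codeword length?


Huffman construction (repeatedly merge the two least-probable nodes; each merge adds 1 bit to every symbol beneath it): 4/101 + 6/101 = 10/101; 10/101 + 12/101 = 22/101; 16/101 + 18/101 = 34/101; 20/101 + 22/101 = 42/101; 25/101 + 34/101 = 59/101; 42/101 + 59/101 = 1. Resulting codeword lengths (in the order the probabilities were given): (2, 3, 4, 2, 4, 3, 3). L_avg = sum(p_i * l_i) = 25/101*2 + 18/101*3 + 4/101*4 + 20/101*2 + 6/101*4 + 16/101*3 + 12/101*3 = 268/101 = 2.6535

2.6535 bits


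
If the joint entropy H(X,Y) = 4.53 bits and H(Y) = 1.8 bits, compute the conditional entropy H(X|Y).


H(X|Y) = H(X,Y) - H(Y) = 4.53 - 1.8 = 2.73

2.73 bits


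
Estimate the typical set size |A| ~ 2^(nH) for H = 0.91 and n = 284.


log2|A_typical| = nH = 284 * 0.91 = 258.44, so |A_typical| ~ 2^258.44 = 6.283e+77

6.283e+77


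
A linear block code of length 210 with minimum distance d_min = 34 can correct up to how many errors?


Correction capability = floor((d-1)/2) = floor((34-1)/2) = 16

16 errors


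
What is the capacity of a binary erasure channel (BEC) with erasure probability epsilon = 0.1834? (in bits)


C = 1 - epsilon = 1 - 0.1834 = 0.8166

0.8166 bits


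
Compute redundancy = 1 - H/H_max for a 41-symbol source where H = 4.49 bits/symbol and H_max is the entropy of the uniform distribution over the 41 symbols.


H_max = log2(K) = log2(41) = 5.3576 bits/symbol. Redundancy = 1 - H/H_max = 1 - 4.49/5.3576 = 1 - 0.8381 = 0.1619

0.1619


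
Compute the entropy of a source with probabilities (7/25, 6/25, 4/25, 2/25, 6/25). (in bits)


H = -sum(p_i * log2(p_i)). Terms: -(7/25)*log2(7/25) = 0.514220; -(6/25)*log2(6/25) = 0.494134; -(4/25)*log2(4/25) = 0.423017; -(2/25)*log2(2/25) = 0.291508; -(6/25)*log2(6/25) = 0.494134. H = 0.514220 + 0.494134 + 0.423017 + 0.291508 + 0.494134 = 2.217

2.217 bits


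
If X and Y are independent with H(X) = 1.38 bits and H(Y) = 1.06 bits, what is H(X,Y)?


For independent variables, H(X,Y) = H(X) + H(Y) = 1.38 + 1.06 = 2.44

2.44 bits


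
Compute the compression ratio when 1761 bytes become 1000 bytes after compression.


Ratio = original / compressed = 1761 / 1000 = 1.761

1.761


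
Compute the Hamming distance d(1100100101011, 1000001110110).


Count differing positions: . ^ . . ^ . ^ . ^ ^ ^ . ^ = 7 differences

7


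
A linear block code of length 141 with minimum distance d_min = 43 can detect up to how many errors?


Detection capability = d_min - 1 = 43 - 1 = 42

42 errors


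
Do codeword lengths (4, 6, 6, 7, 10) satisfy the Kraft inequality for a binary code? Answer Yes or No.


Kraft sum = sum(2^(-l_i)) = 0.1025, need <= 1. Result: satisfied (a binary prefix-free code with these lengths exists)

Yes


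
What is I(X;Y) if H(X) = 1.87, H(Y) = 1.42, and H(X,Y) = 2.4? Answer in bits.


I(X;Y) = H(X) + H(Y) - H(X,Y) = 1.87 + 1.42 - 2.4 = 0.89

0.89 bits


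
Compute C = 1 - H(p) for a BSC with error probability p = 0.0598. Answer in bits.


H(p) = -p*log2(p) - (1-p)*log2(1-p) = -0.0598*log2(0.0598) - 0.9402*log2(0.9402) = 0.243010 + 0.083641 = 0.3267. C = 1 - H(p) = 1 - 0.3267 = 0.6733

0.6733 bits


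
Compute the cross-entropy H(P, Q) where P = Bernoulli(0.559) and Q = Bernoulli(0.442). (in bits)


H(P,Q) = -p*log2(q) - (1-p)*log2(1-q). -0.559*log2(0.442) = 0.658436; -0.441*log2(0.558) = 0.371173. H(P,Q) = 0.658436 + 0.371173 = 1.0296

1.0296 bits


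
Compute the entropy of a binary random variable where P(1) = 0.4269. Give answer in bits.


H = -p*log2(p) - (1-p)*log2(1-p). -0.4269*log2(0.4269) = 0.524246; -0.5731*log2(0.5731) = 0.460280. H = 0.524246 + 0.460280 = 0.9845

0.9845 bits


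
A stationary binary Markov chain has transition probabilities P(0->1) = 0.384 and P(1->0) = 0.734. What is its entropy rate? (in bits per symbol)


Stationary distribution: pi_0 = p10/(p01+p10) = 0.6565, pi_1 = 0.3435. Entropy rate H' = pi_0*H(p01) + pi_1*H(p10) = 0.6565*0.9608 + 0.3435*0.8357 = 0.9178

0.9178 bits/symbol


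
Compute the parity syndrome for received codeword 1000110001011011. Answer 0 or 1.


Syndrome = XOR of all bits = 1 XOR 0 XOR 0 XOR 0 XOR 1 XOR 1 XOR 0 XOR 0 XOR 0 XOR 1 XOR 0 XOR 1 XOR 1 XOR 0 XOR 1 XOR 1 = 0

0


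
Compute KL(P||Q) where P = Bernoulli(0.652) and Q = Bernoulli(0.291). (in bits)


KL = p*log2(p/q) + (1-p)*log2((1-p)/(1-q)) = 0.652*log2(0.652/0.291) + 0.348*log2(0.348/0.709) = 0.4015

0.4015 bits


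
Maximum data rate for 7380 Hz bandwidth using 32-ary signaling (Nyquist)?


Rate = 2 * B * log2(M) = 2 * 7380 * 5.0 = 73800.0

73800.0 bps


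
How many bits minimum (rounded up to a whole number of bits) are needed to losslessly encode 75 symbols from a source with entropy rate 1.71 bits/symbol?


Minimum bits >= n * H = 75 * 1.71 = 128.25, rounded up to a whole number of bits = 129

129 bits


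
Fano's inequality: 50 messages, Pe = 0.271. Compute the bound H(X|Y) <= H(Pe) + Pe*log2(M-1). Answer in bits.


H(Pe) = -Pe*log2(Pe) - (1-Pe)*log2(1-Pe) = -0.271*log2(0.271) - 0.729*log2(0.729) = 0.510465 + 0.332431 = 0.8429. Pe*log2(M-1) = 0.271*log2(49) = 1.521586. Bound = H(Pe) + Pe*log2(M-1) = 0.510465 + 0.332431 + 1.521586 = 2.3645

2.3645 bits


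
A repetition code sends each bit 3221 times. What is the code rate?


Rate = k/n = 1/3221

1/3221


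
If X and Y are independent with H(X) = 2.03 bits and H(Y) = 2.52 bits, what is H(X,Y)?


For independent variables, H(X,Y) = H(X) + H(Y) = 2.03 + 2.52 = 4.55

4.55 bits


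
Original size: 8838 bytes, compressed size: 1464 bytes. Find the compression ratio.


Ratio = original / compressed = 8838 / 1464 = 6.0369

6.0369


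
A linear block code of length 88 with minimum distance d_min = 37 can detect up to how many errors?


Detection capability = d_min - 1 = 37 - 1 = 36

36 errors


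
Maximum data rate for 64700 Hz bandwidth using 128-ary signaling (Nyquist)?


Rate = 2 * B * log2(M) = 2 * 64700 * 7.0 = 905800.0

905800.0 bps


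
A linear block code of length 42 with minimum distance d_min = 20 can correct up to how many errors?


Correction capability = floor((d-1)/2) = floor((20-1)/2) = 9

9 errors


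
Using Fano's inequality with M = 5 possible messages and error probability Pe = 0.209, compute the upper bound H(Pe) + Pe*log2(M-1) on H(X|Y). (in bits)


H(Pe) = -Pe*log2(Pe) - (1-Pe)*log2(1-Pe) = -0.209*log2(0.209) - 0.791*log2(0.791) = 0.472011 + 0.267556 = 0.7396. Pe*log2(M-1) = 0.209*log2(4) = 0.418000. Bound = H(Pe) + Pe*log2(M-1) = 0.472011 + 0.267556 + 0.418000 = 1.1576

1.1576 bits


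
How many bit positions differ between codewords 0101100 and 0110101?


Count differing positions: . . ^ ^ . . ^ = 3 differences

3


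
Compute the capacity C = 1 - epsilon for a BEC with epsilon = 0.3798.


C = 1 - epsilon = 1 - 0.3798 = 0.6202

0.6202 bits


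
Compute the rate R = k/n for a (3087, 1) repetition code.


Rate = k/n = 1/3087

1/3087


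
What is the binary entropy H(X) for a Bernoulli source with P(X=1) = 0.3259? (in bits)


H = -p*log2(p) - (1-p)*log2(1-p). -0.3259*log2(0.3259) = 0.527143; -0.6741*log2(0.6741) = 0.383540. H = 0.527143 + 0.383540 = 0.9107

0.9107 bits


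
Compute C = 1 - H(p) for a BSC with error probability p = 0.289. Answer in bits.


H(p) = -p*log2(p) - (1-p)*log2(1-p) = -0.289*log2(0.289) - 0.711*log2(0.711) = 0.517558 + 0.349868 = 0.8674. C = 1 - H(p) = 1 - 0.8674 = 0.1326

0.1326 bits


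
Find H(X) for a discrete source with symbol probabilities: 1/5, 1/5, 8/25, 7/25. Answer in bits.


H = -sum(p_i * log2(p_i)). Terms: -(1/5)*log2(1/5) = 0.464386; -(1/5)*log2(1/5) = 0.464386; -(8/25)*log2(8/25) = 0.526034; -(7/25)*log2(7/25) = 0.514220. H = 0.464386 + 0.464386 + 0.526034 + 0.514220 = 1.969

1.969 bits


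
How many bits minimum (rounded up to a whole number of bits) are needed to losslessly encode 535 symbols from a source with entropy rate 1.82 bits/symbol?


Minimum bits >= n * H = 535 * 1.82 = 973.7, rounded up to a whole number of bits = 974

974 bits


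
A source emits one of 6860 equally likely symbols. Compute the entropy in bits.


H = log2(n) = log2(6860) = 12.744

12.744 bits


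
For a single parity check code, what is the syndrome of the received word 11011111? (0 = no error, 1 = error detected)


Syndrome = XOR of all bits = 1 XOR 1 XOR 0 XOR 1 XOR 1 XOR 1 XOR 1 XOR 1 = 1

1


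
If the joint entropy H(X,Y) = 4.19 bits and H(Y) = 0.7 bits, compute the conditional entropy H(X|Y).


H(X|Y) = H(X,Y) - H(Y) = 4.19 - 0.7 = 3.49

3.49 bits


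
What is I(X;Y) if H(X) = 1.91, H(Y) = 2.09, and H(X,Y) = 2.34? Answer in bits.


I(X;Y) = H(X) + H(Y) - H(X,Y) = 1.91 + 2.09 - 2.34 = 1.66

1.66 bits


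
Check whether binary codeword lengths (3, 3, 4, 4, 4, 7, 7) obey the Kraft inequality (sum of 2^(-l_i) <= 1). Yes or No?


Kraft sum = sum(2^(-l_i)) = 0.4531, need <= 1. Result: satisfied (a binary prefix-free code with these lengths exists)

Yes


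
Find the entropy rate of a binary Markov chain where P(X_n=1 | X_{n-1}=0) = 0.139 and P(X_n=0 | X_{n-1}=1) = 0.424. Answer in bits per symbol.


Stationary distribution: pi_0 = p10/(p01+p10) = 0.7531, pi_1 = 0.2469. Entropy rate H' = pi_0*H(p01) + pi_1*H(p10) = 0.7531*0.5816 + 0.2469*0.9833 = 0.6808

0.6808 bits/symbol


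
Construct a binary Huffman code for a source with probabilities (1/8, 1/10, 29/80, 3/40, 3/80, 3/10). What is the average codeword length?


Huffman construction (repeatedly merge the two least-probable nodes; each merge adds 1 bit to every symbol beneath it): 3/80 + 3/40 = 9/80; 1/10 + 9/80 = 17/80; 1/8 + 17/80 = 27/80; 3/10 + 27/80 = 51/80; 29/80 + 51/80 = 1. Resulting codeword lengths (in the order the probabilities were given): (3, 4, 1, 5, 5, 2). L_avg = sum(p_i * l_i) = 1/8*3 + 1/10*4 + 29/80*1 + 3/40*5 + 3/80*5 + 3/10*2 = 23/10 = 2.3

2.3 bits


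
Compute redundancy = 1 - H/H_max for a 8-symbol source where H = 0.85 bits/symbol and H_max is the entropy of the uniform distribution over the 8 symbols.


H_max = log2(K) = log2(8) = 3.0 bits/symbol. Redundancy = 1 - H/H_max = 1 - 0.85/3.0 = 1 - 0.2833 = 0.7167

0.7167


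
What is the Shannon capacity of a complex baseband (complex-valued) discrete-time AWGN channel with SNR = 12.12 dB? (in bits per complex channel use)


SNR_linear = 10^(12.12/10) = 16.293; C = log2(1 + SNR_linear) = log2(1 + 16.293) = 4.1121

4.1121 bits/channel use


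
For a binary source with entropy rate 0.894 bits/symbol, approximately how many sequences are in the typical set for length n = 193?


log2|A_typical| = nH = 193 * 0.894 = 172.542, so |A_typical| ~ 2^172.542 = 8.716e+51

8.716e+51


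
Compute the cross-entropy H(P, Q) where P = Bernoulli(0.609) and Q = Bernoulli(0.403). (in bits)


H(P,Q) = -p*log2(q) - (1-p)*log2(1-q). -0.609*log2(0.403) = 0.798489; -0.391*log2(0.597) = 0.290981. H(P,Q) = 0.798489 + 0.290981 = 1.0895

1.0895 bits


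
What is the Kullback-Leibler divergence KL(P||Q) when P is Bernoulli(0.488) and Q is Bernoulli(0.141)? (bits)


KL = p*log2(p/q) + (1-p)*log2((1-p)/(1-q)) = 0.488*log2(0.488/0.141) + 0.512*log2(0.512/0.859) = 0.4919

0.4919 bits


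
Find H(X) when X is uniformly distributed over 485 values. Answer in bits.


H = log2(n) = log2(485) = 8.9218

8.9218 bits


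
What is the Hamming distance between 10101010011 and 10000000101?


Count differing positions: . . ^ . ^ . ^ . ^ ^ . = 5 differences

5


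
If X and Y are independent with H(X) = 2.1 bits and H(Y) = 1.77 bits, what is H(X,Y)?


For independent variables, H(X,Y) = H(X) + H(Y) = 2.1 + 1.77 = 3.87

3.87 bits


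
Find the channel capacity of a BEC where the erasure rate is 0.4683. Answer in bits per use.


C = 1 - epsilon = 1 - 0.4683 = 0.5317

0.5317 bits


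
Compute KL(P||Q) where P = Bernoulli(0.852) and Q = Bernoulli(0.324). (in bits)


KL = p*log2(p/q) + (1-p)*log2((1-p)/(1-q)) = 0.852*log2(0.852/0.324) + 0.148*log2(0.148/0.676) = 0.8641

0.8641 bits


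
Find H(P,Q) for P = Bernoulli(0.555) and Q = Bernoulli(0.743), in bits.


H(P,Q) = -p*log2(q) - (1-p)*log2(1-q). -0.555*log2(0.743) = 0.237854; -0.445*log2(0.257) = 0.872271. H(P,Q) = 0.237854 + 0.872271 = 1.1101

1.1101 bits


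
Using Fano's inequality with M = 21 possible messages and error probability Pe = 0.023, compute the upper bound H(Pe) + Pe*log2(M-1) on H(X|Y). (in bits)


H(Pe) = -Pe*log2(Pe) - (1-Pe)*log2(1-Pe) = -0.023*log2(0.023) - 0.977*log2(0.977) = 0.125171 + 0.032797 = 0.158. Pe*log2(M-1) = 0.023*log2(20) = 0.099404. Bound = H(Pe) + Pe*log2(M-1) = 0.125171 + 0.032797 + 0.099404 = 0.2574

0.2574 bits


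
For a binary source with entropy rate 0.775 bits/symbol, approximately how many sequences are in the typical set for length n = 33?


log2|A_typical| = nH = 33 * 0.775 = 25.575, so |A_typical| ~ 2^25.575 = 4.999e+07

4.999e+07


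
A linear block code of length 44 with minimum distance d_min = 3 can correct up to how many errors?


Correction capability = floor((d-1)/2) = floor((3-1)/2) = 1

1 errors


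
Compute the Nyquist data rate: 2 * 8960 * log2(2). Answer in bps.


Rate = 2 * B * log2(M) = 2 * 8960 * 1.0 = 17920.0

17920.0 bps


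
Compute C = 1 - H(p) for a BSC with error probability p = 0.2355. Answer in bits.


H(p) = -p*log2(p) - (1-p)*log2(1-p) = -0.2355*log2(0.2355) - 0.7645*log2(0.7645) = 0.491300 + 0.296176 = 0.7875. C = 1 - H(p) = 1 - 0.7875 = 0.2125

0.2125 bits


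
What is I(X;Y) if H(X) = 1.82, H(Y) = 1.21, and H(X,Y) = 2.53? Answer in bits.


I(X;Y) = H(X) + H(Y) - H(X,Y) = 1.82 + 1.21 - 2.53 = 0.5

0.5 bits


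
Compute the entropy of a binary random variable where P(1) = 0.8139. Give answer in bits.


H = -p*log2(p) - (1-p)*log2(1-p). -0.8139*log2(0.8139) = 0.241791; -0.1861*log2(0.1861) = 0.451451. H = 0.241791 + 0.451451 = 0.6932

0.6932 bits


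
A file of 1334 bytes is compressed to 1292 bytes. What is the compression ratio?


Ratio = original / compressed = 1334 / 1292 = 1.0325

1.0325


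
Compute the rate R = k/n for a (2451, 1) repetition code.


Rate = k/n = 1/2451

1/2451


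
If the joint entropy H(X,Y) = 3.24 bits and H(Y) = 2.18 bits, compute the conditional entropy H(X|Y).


H(X|Y) = H(X,Y) - H(Y) = 3.24 - 2.18 = 1.06

1.06 bits


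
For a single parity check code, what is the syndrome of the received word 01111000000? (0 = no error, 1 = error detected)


Syndrome = XOR of all bits = 0 XOR 1 XOR 1 XOR 1 XOR 1 XOR 0 XOR 0 XOR 0 XOR 0 XOR 0 XOR 0 = 0

0


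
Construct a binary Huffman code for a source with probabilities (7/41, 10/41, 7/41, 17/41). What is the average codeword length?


Huffman construction (repeatedly merge the two least-probable nodes; each merge adds 1 bit to every symbol beneath it): 7/41 + 7/41 = 14/41; 10/41 + 14/41 = 24/41; 17/41 + 24/41 = 1. Resulting codeword lengths (in the order the probabilities were given): (3, 2, 3, 1). L_avg = sum(p_i * l_i) = 7/41*3 + 10/41*2 + 7/41*3 + 17/41*1 = 79/41 = 1.9268

1.9268 bits


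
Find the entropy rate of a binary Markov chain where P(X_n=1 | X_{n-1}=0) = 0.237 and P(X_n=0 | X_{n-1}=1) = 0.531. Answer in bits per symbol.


Stationary distribution: pi_0 = p10/(p01+p10) = 0.6914, pi_1 = 0.3086. Entropy rate H' = pi_0*H(p01) + pi_1*H(p10) = 0.6914*0.79 + 0.3086*0.9972 = 0.854

0.854 bits/symbol


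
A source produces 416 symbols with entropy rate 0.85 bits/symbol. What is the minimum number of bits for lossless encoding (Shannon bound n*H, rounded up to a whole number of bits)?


Minimum bits >= n * H = 416 * 0.85 = 353.6, rounded up to a whole number of bits = 354

354 bits


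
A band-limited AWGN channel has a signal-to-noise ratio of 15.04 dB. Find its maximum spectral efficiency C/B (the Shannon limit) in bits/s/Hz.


SNR_linear = 10^(15.04/10) = 31.9154; C/B = log2(1 + SNR_linear) = log2(1 + 31.9154) = 5.0407

5.0407 bits/s/Hz


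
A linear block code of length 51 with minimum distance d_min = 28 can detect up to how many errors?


Detection capability = d_min - 1 = 28 - 1 = 27

27 errors


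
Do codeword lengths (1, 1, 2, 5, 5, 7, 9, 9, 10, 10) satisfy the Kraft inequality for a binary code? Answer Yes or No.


Kraft sum = sum(2^(-l_i)) = 1.3262, need <= 1. Result: violated (a binary prefix-free code with these lengths cannot exist)

No


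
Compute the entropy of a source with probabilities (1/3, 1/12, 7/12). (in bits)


H = -sum(p_i * log2(p_i)). Terms: -(1/3)*log2(1/3) = 0.528321; -(1/12)*log2(1/12) = 0.298747; -(7/12)*log2(7/12) = 0.453604. H = 0.528321 + 0.298747 + 0.453604 = 1.2807

1.2807 bits


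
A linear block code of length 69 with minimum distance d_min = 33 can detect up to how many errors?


Detection capability = d_min - 1 = 33 - 1 = 32

32 errors


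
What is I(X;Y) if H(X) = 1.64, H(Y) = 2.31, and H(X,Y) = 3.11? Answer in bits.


I(X;Y) = H(X) + H(Y) - H(X,Y) = 1.64 + 2.31 - 3.11 = 0.84

0.84 bits


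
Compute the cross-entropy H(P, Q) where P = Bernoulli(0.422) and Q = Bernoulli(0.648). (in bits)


H(P,Q) = -p*log2(q) - (1-p)*log2(1-q). -0.422*log2(0.648) = 0.264144; -0.578*log2(0.352) = 0.870672. H(P,Q) = 0.264144 + 0.870672 = 1.1348

1.1348 bits


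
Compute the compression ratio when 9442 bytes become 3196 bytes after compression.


Ratio = original / compressed = 9442 / 3196 = 2.9543

2.9543


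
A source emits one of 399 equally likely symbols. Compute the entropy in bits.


H = log2(n) = log2(399) = 8.6402

8.6402 bits


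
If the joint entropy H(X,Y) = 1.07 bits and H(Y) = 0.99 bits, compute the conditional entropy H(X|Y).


H(X|Y) = H(X,Y) - H(Y) = 1.07 - 0.99 = 0.08

0.08 bits


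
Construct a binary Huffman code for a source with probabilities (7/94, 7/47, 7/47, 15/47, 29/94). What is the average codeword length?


Huffman construction (repeatedly merge the two least-probable nodes; each merge adds 1 bit to every symbol beneath it): 7/94 + 7/47 = 21/94; 7/47 + 21/94 = 35/94; 29/94 + 15/47 = 59/94; 35/94 + 59/94 = 1. Resulting codeword lengths (in the order the probabilities were given): (3, 3, 2, 2, 2). L_avg = sum(p_i * l_i) = 7/94*3 + 7/47*3 + 7/47*2 + 15/47*2 + 29/94*2 = 209/94 = 2.2234

2.2234 bits


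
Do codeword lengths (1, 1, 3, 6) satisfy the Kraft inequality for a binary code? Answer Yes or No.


Kraft sum = sum(2^(-l_i)) = 1.1406, need <= 1. Result: violated (a binary prefix-free code with these lengths cannot exist)

No


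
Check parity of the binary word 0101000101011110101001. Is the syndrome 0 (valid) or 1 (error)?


Syndrome = XOR of all bits = 0 XOR 1 XOR 0 XOR 1 XOR 0 XOR 0 XOR 0 XOR 1 XOR 0 XOR 1 XOR 0 XOR 1 XOR 1 XOR 1 XOR 1 XOR 0 XOR 1 XOR 0 XOR 1 XOR 0 XOR 0 XOR 1 = 1

1


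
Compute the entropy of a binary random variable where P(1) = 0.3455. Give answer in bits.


H = -p*log2(p) - (1-p)*log2(1-p). -0.3455*log2(0.3455) = 0.529735; -0.6545*log2(0.6545) = 0.400250. H = 0.529735 + 0.400250 = 0.93

0.93 bits


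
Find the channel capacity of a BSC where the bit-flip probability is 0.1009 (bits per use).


H(p) = -p*log2(p) - (1-p)*log2(1-p) = -0.1009*log2(0.1009) - 0.8991*log2(0.8991) = 0.333878 + 0.137964 = 0.4718. C = 1 - H(p) = 1 - 0.4718 = 0.5282

0.5282 bits


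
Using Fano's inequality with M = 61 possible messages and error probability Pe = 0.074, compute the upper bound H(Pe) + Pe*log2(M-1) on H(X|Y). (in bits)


H(Pe) = -Pe*log2(Pe) - (1-Pe)*log2(1-Pe) = -0.074*log2(0.074) - 0.926*log2(0.926) = 0.277968 + 0.102708 = 0.3807. Pe*log2(M-1) = 0.074*log2(60) = 0.437110. Bound = H(Pe) + Pe*log2(M-1) = 0.277968 + 0.102708 + 0.437110 = 0.8178

0.8178 bits


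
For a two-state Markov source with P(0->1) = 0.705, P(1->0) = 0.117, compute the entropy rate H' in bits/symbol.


Stationary distribution: pi_0 = p10/(p01+p10) = 0.1423, pi_1 = 0.8577. Entropy rate H' = pi_0*H(p01) + pi_1*H(p10) = 0.1423*0.8751 + 0.8577*0.5207 = 0.5711

0.5711 bits/symbol
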